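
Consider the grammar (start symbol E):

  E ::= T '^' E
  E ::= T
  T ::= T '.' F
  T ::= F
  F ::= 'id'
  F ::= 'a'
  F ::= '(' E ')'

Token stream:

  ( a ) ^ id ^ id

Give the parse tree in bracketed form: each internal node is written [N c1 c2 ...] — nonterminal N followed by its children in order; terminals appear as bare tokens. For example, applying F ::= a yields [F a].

[E [T [F ( [E [T [F a]]] )]] ^ [E [T [F id]] ^ [E [T [F id]]]]]

E
T ^ E
F ^ E
( E ) ^ E
( T ) ^ E
( F ) ^ E
( a ) ^ E
( a ) ^ T ^ E
( a ) ^ F ^ E
( a ) ^ id ^ E
( a ) ^ id ^ T
( a ) ^ id ^ F
( a ) ^ id ^ id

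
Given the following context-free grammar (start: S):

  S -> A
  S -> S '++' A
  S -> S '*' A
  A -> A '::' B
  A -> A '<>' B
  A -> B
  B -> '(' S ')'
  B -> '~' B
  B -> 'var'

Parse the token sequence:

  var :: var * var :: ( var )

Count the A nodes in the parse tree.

[S [S [A [A [B var]] :: [B var]]] * [A [A [B var]] :: [B ( [S [A [B var]]] )]]]

5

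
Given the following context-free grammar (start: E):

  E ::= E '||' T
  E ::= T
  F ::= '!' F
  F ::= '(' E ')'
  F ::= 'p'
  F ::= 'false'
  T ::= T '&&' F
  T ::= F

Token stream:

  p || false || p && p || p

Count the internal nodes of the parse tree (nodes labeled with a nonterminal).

14

[E [E [E [E [T [F p]]] || [T [F false]]] || [T [T [F p]] && [F p]]] || [T [F p]]]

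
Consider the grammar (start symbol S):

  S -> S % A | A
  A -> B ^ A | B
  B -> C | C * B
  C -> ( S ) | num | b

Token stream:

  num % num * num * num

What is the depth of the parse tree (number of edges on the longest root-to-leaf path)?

[S [S [A [B [C num]]]] % [A [B [C num] * [B [C num] * [B [C num]]]]]]

6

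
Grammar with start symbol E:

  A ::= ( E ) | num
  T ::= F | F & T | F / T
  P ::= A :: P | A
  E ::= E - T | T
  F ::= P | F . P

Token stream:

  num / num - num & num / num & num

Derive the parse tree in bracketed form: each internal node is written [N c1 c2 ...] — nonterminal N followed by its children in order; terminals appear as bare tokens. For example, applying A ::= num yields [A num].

[E [E [T [F [P [A num]]] / [T [F [P [A num]]]]]] - [T [F [P [A num]]] & [T [F [P [A num]]] / [T [F [P [A num]]] & [T [F [P [A num]]]]]]]]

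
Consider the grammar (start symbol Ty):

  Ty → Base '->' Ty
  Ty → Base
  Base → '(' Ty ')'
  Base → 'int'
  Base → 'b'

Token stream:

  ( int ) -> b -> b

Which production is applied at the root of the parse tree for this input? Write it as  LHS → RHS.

[Ty [Base ( [Ty [Base int]] )] -> [Ty [Base b] -> [Ty [Base b]]]]

Ty → Base '->' Ty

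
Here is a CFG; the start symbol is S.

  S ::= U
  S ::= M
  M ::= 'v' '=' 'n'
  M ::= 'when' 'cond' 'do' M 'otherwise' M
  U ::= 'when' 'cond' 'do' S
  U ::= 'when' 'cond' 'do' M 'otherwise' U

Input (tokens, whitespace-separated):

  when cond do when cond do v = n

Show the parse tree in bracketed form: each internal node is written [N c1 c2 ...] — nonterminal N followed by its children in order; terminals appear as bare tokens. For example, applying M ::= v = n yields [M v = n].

S
U
when cond do S
when cond do U
when cond do when cond do S
when cond do when cond do M
when cond do when cond do v = n

[S [U when cond do [S [U when cond do [S [M v = n]]]]]]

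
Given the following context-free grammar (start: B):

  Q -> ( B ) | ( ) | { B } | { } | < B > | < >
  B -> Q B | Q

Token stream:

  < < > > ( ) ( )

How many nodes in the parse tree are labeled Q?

[B [Q < [B [Q < >]] >] [B [Q ( )] [B [Q ( )]]]]

4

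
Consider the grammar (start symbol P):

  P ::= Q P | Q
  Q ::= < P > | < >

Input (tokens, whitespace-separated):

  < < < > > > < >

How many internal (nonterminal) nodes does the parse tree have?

[P [Q < [P [Q < [P [Q < >]] >]] >] [P [Q < >]]]

8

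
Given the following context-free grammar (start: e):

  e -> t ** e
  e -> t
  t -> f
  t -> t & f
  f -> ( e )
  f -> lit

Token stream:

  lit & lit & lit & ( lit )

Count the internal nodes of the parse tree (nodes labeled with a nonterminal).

12

[e [t [t [t [t [f lit]] & [f lit]] & [f lit]] & [f ( [e [t [f lit]]] )]]]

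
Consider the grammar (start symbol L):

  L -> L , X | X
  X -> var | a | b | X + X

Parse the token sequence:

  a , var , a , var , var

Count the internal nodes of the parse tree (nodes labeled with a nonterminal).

10

[L [L [L [L [L [X a]] , [X var]] , [X a]] , [X var]] , [X var]]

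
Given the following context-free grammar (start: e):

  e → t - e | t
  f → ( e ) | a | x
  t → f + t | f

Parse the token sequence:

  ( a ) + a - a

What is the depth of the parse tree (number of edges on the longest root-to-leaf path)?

[e [t [f ( [e [t [f a]]] )] + [t [f a]]] - [e [t [f a]]]]

6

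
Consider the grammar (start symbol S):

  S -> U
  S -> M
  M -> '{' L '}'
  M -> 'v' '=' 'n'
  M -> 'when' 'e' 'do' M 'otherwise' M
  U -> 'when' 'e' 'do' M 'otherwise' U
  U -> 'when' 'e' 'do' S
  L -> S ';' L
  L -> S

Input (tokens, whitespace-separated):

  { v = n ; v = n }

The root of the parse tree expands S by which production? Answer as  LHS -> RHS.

S -> M

[S [M { [L [S [M v = n]] ; [L [S [M v = n]]]] }]]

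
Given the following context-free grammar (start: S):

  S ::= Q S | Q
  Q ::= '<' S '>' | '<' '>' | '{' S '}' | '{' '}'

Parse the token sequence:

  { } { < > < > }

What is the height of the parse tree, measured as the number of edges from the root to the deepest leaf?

6

[S [Q { }] [S [Q { [S [Q < >] [S [Q < >]]] }]]]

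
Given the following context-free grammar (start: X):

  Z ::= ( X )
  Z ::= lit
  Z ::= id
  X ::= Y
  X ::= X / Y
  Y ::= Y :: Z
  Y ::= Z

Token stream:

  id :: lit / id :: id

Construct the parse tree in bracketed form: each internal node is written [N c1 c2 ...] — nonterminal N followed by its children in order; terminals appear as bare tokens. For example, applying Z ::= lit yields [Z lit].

X
X / Y
Y / Y
Y :: Z / Y
Z :: Z / Y
id :: Z / Y
id :: lit / Y
id :: lit / Y :: Z
id :: lit / Z :: Z
id :: lit / id :: Z
id :: lit / id :: id

[X [X [Y [Y [Z id]] :: [Z lit]]] / [Y [Y [Z id]] :: [Z id]]]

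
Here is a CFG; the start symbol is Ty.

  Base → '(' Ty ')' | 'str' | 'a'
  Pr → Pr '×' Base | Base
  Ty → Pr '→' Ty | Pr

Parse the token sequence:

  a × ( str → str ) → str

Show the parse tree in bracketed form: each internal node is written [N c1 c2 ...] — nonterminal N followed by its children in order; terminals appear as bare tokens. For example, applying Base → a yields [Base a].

Ty
Pr → Ty
Pr × Base → Ty
Base × Base → Ty
a × Base → Ty
a × ( Ty ) → Ty
a × ( Pr → Ty ) → Ty
a × ( Base → Ty ) → Ty
a × ( str → Ty ) → Ty
a × ( str → Pr ) → Ty
a × ( str → Base ) → Ty
a × ( str → str ) → Ty
a × ( str → str ) → Pr
a × ( str → str ) → Base
a × ( str → str ) → str

[Ty [Pr [Pr [Base a]] × [Base ( [Ty [Pr [Base str]] → [Ty [Pr [Base str]]]] )]] → [Ty [Pr [Base str]]]]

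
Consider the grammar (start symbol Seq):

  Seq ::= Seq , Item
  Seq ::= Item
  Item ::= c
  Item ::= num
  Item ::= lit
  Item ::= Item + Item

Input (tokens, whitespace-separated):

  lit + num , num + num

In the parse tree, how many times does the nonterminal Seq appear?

2

[Seq [Seq [Item [Item lit] + [Item num]]] , [Item [Item num] + [Item num]]]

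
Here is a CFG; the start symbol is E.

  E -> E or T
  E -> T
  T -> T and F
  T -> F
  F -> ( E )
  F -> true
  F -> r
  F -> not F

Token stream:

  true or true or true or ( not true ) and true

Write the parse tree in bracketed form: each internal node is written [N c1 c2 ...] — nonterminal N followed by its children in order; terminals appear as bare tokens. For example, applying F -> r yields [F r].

E
E or T
E or T or T
E or T or T or T
T or T or T or T
F or T or T or T
true or T or T or T
true or F or T or T
true or true or T or T
true or true or F or T
true or true or true or T
true or true or true or T and F
true or true or true or F and F
true or true or true or ( E ) and F
true or true or true or ( T ) and F
true or true or true or ( F ) and F
true or true or true or ( not F ) and F
true or true or true or ( not true ) and F
true or true or true or ( not true ) and true

[E [E [E [E [T [F true]]] or [T [F true]]] or [T [F true]]] or [T [T [F ( [E [T [F not [F true]]]] )]] and [F true]]]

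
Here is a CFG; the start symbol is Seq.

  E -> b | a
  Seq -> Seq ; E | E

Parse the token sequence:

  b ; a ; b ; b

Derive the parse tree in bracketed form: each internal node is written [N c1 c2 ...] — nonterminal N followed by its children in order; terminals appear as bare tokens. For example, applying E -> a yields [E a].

Seq
Seq ; E
Seq ; E ; E
Seq ; E ; E ; E
E ; E ; E ; E
b ; E ; E ; E
b ; a ; E ; E
b ; a ; b ; E
b ; a ; b ; b

[Seq [Seq [Seq [Seq [E b]] ; [E a]] ; [E b]] ; [E b]]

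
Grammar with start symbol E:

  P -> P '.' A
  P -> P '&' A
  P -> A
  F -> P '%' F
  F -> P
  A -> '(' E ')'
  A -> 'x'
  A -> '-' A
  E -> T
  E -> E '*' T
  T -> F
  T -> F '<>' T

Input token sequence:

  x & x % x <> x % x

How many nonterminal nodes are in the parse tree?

17

[E [T [F [P [P [A x]] & [A x]] % [F [P [A x]]]] <> [T [F [P [A x]] % [F [P [A x]]]]]]]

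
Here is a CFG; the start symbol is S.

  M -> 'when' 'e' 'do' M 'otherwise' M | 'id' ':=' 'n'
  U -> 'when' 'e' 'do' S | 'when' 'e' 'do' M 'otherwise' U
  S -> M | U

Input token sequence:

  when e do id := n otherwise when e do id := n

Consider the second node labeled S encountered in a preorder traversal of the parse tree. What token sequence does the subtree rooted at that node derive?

id := n

[S [U when e do [M id := n] otherwise [U when e do [S [M id := n]]]]]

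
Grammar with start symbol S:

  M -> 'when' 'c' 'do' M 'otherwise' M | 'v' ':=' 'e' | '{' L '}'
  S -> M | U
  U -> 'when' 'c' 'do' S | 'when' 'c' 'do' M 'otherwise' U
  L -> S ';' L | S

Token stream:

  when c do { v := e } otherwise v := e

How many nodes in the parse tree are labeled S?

[S [M when c do [M { [L [S [M v := e]]] }] otherwise [M v := e]]]

2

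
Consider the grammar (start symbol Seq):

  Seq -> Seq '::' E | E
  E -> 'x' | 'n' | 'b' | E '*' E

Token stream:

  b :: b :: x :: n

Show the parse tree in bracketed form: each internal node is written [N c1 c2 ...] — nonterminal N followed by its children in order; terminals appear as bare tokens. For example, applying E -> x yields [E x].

[Seq [Seq [Seq [Seq [E b]] :: [E b]] :: [E x]] :: [E n]]

Seq
Seq :: E
Seq :: E :: E
Seq :: E :: E :: E
E :: E :: E :: E
b :: E :: E :: E
b :: b :: E :: E
b :: b :: x :: E
b :: b :: x :: n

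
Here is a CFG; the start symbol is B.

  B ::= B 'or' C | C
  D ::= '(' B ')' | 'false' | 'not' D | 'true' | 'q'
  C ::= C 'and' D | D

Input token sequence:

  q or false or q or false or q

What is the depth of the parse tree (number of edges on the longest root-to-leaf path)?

[B [B [B [B [B [C [D q]]] or [C [D false]]] or [C [D q]]] or [C [D false]]] or [C [D q]]]

7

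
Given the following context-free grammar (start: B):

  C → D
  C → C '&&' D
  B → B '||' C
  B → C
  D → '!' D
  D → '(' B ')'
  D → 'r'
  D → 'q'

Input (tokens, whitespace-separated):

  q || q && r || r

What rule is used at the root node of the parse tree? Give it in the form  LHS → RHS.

B → B '||' C

[B [B [B [C [D q]]] || [C [C [D q]] && [D r]]] || [C [D r]]]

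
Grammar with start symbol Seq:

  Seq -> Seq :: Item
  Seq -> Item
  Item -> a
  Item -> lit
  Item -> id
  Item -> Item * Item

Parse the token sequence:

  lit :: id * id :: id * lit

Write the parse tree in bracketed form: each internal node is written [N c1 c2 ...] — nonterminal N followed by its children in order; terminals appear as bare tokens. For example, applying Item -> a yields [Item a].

[Seq [Seq [Seq [Item lit]] :: [Item [Item id] * [Item id]]] :: [Item [Item id] * [Item lit]]]

Seq
Seq :: Item
Seq :: Item :: Item
Item :: Item :: Item
lit :: Item :: Item
lit :: Item * Item :: Item
lit :: id * Item :: Item
lit :: id * id :: Item
lit :: id * id :: Item * Item
lit :: id * id :: id * Item
lit :: id * id :: id * lit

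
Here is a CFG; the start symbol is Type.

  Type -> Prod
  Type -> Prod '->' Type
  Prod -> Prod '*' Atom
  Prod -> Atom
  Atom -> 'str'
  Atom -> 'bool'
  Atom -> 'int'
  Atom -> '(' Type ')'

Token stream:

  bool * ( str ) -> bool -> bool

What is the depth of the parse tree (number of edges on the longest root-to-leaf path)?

6

[Type [Prod [Prod [Atom bool]] * [Atom ( [Type [Prod [Atom str]]] )]] -> [Type [Prod [Atom bool]] -> [Type [Prod [Atom bool]]]]]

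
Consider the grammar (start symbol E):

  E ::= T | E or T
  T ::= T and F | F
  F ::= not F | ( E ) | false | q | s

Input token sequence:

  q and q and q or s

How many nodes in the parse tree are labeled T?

4

[E [E [T [T [T [F q]] and [F q]] and [F q]]] or [T [F s]]]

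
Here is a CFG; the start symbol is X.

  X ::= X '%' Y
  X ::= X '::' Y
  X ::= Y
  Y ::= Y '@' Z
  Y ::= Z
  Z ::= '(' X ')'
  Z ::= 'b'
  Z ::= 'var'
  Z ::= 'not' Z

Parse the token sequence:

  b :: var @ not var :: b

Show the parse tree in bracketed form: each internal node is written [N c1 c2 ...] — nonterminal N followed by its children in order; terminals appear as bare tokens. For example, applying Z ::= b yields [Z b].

[X [X [X [Y [Z b]]] :: [Y [Y [Z var]] @ [Z not [Z var]]]] :: [Y [Z b]]]

X
X :: Y
X :: Y :: Y
Y :: Y :: Y
Z :: Y :: Y
b :: Y :: Y
b :: Y @ Z :: Y
b :: Z @ Z :: Y
b :: var @ Z :: Y
b :: var @ not Z :: Y
b :: var @ not var :: Y
b :: var @ not var :: Z
b :: var @ not var :: b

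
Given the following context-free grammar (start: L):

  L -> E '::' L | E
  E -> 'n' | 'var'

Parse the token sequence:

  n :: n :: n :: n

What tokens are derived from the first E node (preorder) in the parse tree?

[L [E n] :: [L [E n] :: [L [E n] :: [L [E n]]]]]

n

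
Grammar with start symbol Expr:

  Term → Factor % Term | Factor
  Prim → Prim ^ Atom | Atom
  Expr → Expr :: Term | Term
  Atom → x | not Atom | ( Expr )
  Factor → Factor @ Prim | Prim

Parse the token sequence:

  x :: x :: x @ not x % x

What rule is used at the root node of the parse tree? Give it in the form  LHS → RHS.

[Expr [Expr [Expr [Term [Factor [Prim [Atom x]]]]] :: [Term [Factor [Prim [Atom x]]]]] :: [Term [Factor [Factor [Prim [Atom x]]] @ [Prim [Atom not [Atom x]]]] % [Term [Factor [Prim [Atom x]]]]]]

Expr → Expr :: Term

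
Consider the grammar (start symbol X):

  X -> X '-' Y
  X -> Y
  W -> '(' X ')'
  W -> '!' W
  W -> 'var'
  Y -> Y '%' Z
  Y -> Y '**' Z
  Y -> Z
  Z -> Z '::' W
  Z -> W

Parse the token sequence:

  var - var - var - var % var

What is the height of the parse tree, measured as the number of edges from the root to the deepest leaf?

7

[X [X [X [X [Y [Z [W var]]]] - [Y [Z [W var]]]] - [Y [Z [W var]]]] - [Y [Y [Z [W var]]] % [Z [W var]]]]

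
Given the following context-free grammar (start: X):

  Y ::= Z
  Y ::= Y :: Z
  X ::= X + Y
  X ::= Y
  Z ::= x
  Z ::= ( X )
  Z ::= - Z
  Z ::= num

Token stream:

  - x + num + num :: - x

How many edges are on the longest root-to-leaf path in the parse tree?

6

[X [X [X [Y [Z - [Z x]]]] + [Y [Z num]]] + [Y [Y [Z num]] :: [Z - [Z x]]]]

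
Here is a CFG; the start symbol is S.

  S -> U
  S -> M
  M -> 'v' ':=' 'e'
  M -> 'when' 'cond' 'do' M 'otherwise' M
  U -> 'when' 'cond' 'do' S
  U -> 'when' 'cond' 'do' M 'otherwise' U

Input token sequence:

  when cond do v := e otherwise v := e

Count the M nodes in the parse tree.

[S [M when cond do [M v := e] otherwise [M v := e]]]

3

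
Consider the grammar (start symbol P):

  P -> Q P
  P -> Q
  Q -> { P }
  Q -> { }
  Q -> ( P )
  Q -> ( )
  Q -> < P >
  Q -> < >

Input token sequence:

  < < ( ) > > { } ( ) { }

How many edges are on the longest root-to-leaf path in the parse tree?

6

[P [Q < [P [Q < [P [Q ( )]] >]] >] [P [Q { }] [P [Q ( )] [P [Q { }]]]]]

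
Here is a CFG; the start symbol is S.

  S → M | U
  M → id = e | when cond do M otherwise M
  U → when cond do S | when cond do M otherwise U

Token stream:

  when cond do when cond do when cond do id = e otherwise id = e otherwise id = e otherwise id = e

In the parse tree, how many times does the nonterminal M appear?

[S [M when cond do [M when cond do [M when cond do [M id = e] otherwise [M id = e]] otherwise [M id = e]] otherwise [M id = e]]]

7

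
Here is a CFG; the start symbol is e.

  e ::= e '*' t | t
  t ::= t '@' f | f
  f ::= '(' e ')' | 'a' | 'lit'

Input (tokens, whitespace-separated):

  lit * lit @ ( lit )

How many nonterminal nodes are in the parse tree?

[e [e [t [f lit]]] * [t [t [f lit]] @ [f ( [e [t [f lit]]] )]]]

11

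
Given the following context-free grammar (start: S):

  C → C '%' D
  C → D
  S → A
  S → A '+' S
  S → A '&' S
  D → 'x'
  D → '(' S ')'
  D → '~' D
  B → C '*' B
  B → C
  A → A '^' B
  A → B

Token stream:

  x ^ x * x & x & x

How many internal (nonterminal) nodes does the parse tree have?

[S [A [A [B [C [D x]]]] ^ [B [C [D x]] * [B [C [D x]]]]] & [S [A [B [C [D x]]]] & [S [A [B [C [D x]]]]]]]

22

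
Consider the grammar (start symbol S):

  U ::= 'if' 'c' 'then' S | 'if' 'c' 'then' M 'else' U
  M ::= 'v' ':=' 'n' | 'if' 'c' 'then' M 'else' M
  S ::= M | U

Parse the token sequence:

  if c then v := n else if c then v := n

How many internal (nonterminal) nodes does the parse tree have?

6

[S [U if c then [M v := n] else [U if c then [S [M v := n]]]]]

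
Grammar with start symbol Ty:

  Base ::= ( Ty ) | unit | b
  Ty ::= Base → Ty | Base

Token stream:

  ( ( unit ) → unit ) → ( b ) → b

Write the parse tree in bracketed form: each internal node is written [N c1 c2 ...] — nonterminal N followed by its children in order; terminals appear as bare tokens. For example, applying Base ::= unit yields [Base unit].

Ty
Base → Ty
( Ty ) → Ty
( Base → Ty ) → Ty
( ( Ty ) → Ty ) → Ty
( ( Base ) → Ty ) → Ty
( ( unit ) → Ty ) → Ty
( ( unit ) → Base ) → Ty
( ( unit ) → unit ) → Ty
( ( unit ) → unit ) → Base → Ty
( ( unit ) → unit ) → ( Ty ) → Ty
( ( unit ) → unit ) → ( Base ) → Ty
( ( unit ) → unit ) → ( b ) → Ty
( ( unit ) → unit ) → ( b ) → Base
( ( unit ) → unit ) → ( b ) → b

[Ty [Base ( [Ty [Base ( [Ty [Base unit]] )] → [Ty [Base unit]]] )] → [Ty [Base ( [Ty [Base b]] )] → [Ty [Base b]]]]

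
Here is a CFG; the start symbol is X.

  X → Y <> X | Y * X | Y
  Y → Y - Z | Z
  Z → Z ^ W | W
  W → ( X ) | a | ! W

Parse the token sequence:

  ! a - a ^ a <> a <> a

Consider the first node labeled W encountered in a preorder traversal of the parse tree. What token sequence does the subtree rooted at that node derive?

! a

[X [Y [Y [Z [W ! [W a]]]] - [Z [Z [W a]] ^ [W a]]] <> [X [Y [Z [W a]]] <> [X [Y [Z [W a]]]]]]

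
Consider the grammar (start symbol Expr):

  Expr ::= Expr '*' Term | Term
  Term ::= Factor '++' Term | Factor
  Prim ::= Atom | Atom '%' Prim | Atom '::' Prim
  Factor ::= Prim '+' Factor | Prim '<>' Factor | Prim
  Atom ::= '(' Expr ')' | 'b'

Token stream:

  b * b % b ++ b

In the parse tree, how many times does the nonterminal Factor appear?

[Expr [Expr [Term [Factor [Prim [Atom b]]]]] * [Term [Factor [Prim [Atom b] % [Prim [Atom b]]]] ++ [Term [Factor [Prim [Atom b]]]]]]

3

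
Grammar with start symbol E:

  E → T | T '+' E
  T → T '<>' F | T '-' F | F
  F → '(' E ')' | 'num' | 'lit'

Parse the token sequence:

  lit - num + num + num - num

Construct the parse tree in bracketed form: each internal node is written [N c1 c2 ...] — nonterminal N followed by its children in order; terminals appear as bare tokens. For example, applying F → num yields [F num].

[E [T [T [F lit]] - [F num]] + [E [T [F num]] + [E [T [T [F num]] - [F num]]]]]

E
T + E
T - F + E
F - F + E
lit - F + E
lit - num + E
lit - num + T + E
lit - num + F + E
lit - num + num + E
lit - num + num + T
lit - num + num + T - F
lit - num + num + F - F
lit - num + num + num - F
lit - num + num + num - num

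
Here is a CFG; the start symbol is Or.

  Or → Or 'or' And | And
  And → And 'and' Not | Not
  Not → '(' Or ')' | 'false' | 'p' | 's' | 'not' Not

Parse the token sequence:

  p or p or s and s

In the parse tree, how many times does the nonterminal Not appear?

[Or [Or [Or [And [Not p]]] or [And [Not p]]] or [And [And [Not s]] and [Not s]]]

4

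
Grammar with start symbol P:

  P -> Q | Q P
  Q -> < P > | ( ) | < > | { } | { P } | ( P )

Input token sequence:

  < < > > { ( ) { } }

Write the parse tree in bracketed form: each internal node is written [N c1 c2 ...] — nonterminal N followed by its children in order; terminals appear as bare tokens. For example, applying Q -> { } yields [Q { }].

P
Q P
< P > P
< Q > P
< < > > P
< < > > Q
< < > > { P }
< < > > { Q P }
< < > > { ( ) P }
< < > > { ( ) Q }
< < > > { ( ) { } }

[P [Q < [P [Q < >]] >] [P [Q { [P [Q ( )] [P [Q { }]]] }]]]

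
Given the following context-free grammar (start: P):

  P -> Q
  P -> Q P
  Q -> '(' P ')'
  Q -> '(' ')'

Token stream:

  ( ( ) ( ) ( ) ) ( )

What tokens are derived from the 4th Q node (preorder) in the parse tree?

[P [Q ( [P [Q ( )] [P [Q ( )] [P [Q ( )]]]] )] [P [Q ( )]]]

( )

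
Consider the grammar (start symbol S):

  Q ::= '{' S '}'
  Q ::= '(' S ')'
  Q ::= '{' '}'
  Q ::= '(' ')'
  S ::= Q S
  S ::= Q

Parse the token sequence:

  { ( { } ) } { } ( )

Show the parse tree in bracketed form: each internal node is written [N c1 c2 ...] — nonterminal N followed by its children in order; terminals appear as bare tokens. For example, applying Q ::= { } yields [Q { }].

S
Q S
{ S } S
{ Q } S
{ ( S ) } S
{ ( Q ) } S
{ ( { } ) } S
{ ( { } ) } Q S
{ ( { } ) } { } S
{ ( { } ) } { } Q
{ ( { } ) } { } ( )

[S [Q { [S [Q ( [S [Q { }]] )]] }] [S [Q { }] [S [Q ( )]]]]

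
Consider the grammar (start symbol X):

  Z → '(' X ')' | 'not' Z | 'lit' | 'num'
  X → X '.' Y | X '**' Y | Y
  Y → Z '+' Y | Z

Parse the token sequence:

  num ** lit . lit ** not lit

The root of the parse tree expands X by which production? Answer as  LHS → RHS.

X → X '**' Y

[X [X [X [X [Y [Z num]]] ** [Y [Z lit]]] . [Y [Z lit]]] ** [Y [Z not [Z lit]]]]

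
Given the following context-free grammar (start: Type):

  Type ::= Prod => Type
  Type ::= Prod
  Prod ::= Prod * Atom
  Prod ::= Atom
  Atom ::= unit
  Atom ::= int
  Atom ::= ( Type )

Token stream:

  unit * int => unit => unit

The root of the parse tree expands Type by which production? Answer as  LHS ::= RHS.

[Type [Prod [Prod [Atom unit]] * [Atom int]] => [Type [Prod [Atom unit]] => [Type [Prod [Atom unit]]]]]

Type ::= Prod => Type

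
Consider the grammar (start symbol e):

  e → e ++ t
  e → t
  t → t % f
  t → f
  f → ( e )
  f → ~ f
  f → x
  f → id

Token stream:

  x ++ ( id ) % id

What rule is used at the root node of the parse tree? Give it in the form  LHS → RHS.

e → e ++ t

[e [e [t [f x]]] ++ [t [t [f ( [e [t [f id]]] )]] % [f id]]]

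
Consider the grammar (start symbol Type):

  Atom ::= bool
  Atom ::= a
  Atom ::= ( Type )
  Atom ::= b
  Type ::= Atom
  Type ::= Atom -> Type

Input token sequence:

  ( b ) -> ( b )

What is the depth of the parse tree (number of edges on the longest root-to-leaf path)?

[Type [Atom ( [Type [Atom b]] )] -> [Type [Atom ( [Type [Atom b]] )]]]

5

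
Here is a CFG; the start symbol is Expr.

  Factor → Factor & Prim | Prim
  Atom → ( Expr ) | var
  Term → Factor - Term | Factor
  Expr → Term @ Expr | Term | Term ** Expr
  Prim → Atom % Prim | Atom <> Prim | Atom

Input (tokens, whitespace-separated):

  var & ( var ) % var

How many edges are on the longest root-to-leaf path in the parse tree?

10

[Expr [Term [Factor [Factor [Prim [Atom var]]] & [Prim [Atom ( [Expr [Term [Factor [Prim [Atom var]]]]] )] % [Prim [Atom var]]]]]]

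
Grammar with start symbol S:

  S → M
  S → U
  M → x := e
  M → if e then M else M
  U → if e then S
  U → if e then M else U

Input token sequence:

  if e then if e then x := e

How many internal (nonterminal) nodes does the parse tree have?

6

[S [U if e then [S [U if e then [S [M x := e]]]]]]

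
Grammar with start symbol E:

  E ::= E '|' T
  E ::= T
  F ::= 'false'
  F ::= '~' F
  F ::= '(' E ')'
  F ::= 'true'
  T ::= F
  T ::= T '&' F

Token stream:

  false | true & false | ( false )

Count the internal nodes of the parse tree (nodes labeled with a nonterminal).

[E [E [E [T [F false]]] | [T [T [F true]] & [F false]]] | [T [F ( [E [T [F false]]] )]]]

14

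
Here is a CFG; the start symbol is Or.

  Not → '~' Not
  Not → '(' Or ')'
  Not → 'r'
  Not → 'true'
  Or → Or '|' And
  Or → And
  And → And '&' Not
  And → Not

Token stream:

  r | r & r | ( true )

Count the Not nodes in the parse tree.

[Or [Or [Or [And [Not r]]] | [And [And [Not r]] & [Not r]]] | [And [Not ( [Or [And [Not true]]] )]]]

5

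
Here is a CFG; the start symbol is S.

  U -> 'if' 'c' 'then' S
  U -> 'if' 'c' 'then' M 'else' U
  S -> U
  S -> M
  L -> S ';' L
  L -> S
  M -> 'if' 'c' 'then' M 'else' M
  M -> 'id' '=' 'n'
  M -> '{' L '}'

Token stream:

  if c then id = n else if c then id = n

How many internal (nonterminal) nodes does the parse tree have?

[S [U if c then [M id = n] else [U if c then [S [M id = n]]]]]

6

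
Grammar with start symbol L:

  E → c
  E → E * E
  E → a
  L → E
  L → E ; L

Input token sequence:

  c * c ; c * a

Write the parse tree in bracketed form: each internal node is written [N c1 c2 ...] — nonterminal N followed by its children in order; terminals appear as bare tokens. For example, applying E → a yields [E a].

L
E ; L
E * E ; L
c * E ; L
c * c ; L
c * c ; E
c * c ; E * E
c * c ; c * E
c * c ; c * a

[L [E [E c] * [E c]] ; [L [E [E c] * [E a]]]]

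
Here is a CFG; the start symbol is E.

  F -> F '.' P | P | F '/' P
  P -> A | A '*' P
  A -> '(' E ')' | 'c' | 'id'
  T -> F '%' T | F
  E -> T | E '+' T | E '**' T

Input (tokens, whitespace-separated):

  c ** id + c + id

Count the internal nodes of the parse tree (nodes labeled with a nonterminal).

20

[E [E [E [E [T [F [P [A c]]]]] ** [T [F [P [A id]]]]] + [T [F [P [A c]]]]] + [T [F [P [A id]]]]]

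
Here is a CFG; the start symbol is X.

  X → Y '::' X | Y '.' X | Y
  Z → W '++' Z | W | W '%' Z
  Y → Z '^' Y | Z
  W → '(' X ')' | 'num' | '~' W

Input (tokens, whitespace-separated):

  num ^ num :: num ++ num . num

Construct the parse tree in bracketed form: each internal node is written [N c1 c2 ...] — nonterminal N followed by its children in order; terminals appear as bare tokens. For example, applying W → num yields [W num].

X
Y :: X
Z ^ Y :: X
W ^ Y :: X
num ^ Y :: X
num ^ Z :: X
num ^ W :: X
num ^ num :: X
num ^ num :: Y . X
num ^ num :: Z . X
num ^ num :: W ++ Z . X
num ^ num :: num ++ Z . X
num ^ num :: num ++ W . X
num ^ num :: num ++ num . X
num ^ num :: num ++ num . Y
num ^ num :: num ++ num . Z
num ^ num :: num ++ num . W
num ^ num :: num ++ num . num

[X [Y [Z [W num]] ^ [Y [Z [W num]]]] :: [X [Y [Z [W num] ++ [Z [W num]]]] . [X [Y [Z [W num]]]]]]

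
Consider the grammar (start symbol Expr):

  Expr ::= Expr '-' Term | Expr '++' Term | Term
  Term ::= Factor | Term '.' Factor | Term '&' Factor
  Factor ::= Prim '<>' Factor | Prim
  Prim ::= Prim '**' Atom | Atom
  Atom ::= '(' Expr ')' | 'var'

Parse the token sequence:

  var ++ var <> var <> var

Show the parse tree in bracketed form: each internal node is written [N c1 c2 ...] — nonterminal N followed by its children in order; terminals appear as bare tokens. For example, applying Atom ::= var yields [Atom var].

[Expr [Expr [Term [Factor [Prim [Atom var]]]]] ++ [Term [Factor [Prim [Atom var]] <> [Factor [Prim [Atom var]] <> [Factor [Prim [Atom var]]]]]]]

Expr
Expr ++ Term
Term ++ Term
Factor ++ Term
Prim ++ Term
Atom ++ Term
var ++ Term
var ++ Factor
var ++ Prim <> Factor
var ++ Atom <> Factor
var ++ var <> Factor
var ++ var <> Prim <> Factor
var ++ var <> Atom <> Factor
var ++ var <> var <> Factor
var ++ var <> var <> Prim
var ++ var <> var <> Atom
var ++ var <> var <> var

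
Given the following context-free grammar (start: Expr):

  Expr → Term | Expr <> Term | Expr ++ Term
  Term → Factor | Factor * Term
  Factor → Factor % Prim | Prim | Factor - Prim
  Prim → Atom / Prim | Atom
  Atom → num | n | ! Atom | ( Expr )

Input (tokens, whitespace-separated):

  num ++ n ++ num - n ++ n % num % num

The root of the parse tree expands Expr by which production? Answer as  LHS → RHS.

Expr → Expr ++ Term

[Expr [Expr [Expr [Expr [Term [Factor [Prim [Atom num]]]]] ++ [Term [Factor [Prim [Atom n]]]]] ++ [Term [Factor [Factor [Prim [Atom num]]] - [Prim [Atom n]]]]] ++ [Term [Factor [Factor [Factor [Prim [Atom n]]] % [Prim [Atom num]]] % [Prim [Atom num]]]]]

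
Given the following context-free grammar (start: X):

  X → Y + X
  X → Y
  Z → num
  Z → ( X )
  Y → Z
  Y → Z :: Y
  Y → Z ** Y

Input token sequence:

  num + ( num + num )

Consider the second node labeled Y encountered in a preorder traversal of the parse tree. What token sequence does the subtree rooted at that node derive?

[X [Y [Z num]] + [X [Y [Z ( [X [Y [Z num]] + [X [Y [Z num]]]] )]]]]

( num + num )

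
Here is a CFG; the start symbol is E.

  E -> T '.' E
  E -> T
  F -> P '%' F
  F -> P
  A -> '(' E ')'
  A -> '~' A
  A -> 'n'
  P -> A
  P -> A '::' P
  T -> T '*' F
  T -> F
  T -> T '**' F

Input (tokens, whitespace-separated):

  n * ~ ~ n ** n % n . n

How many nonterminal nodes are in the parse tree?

23

[E [T [T [T [F [P [A n]]]] * [F [P [A ~ [A ~ [A n]]]]]] ** [F [P [A n]] % [F [P [A n]]]]] . [E [T [F [P [A n]]]]]]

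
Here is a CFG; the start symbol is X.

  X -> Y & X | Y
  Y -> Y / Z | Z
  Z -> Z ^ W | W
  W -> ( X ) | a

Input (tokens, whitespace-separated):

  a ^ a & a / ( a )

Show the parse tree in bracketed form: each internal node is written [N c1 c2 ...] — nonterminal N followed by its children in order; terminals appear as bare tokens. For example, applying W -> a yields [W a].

X
Y & X
Z & X
Z ^ W & X
W ^ W & X
a ^ W & X
a ^ a & X
a ^ a & Y
a ^ a & Y / Z
a ^ a & Z / Z
a ^ a & W / Z
a ^ a & a / Z
a ^ a & a / W
a ^ a & a / ( X )
a ^ a & a / ( Y )
a ^ a & a / ( Z )
a ^ a & a / ( W )
a ^ a & a / ( a )

[X [Y [Z [Z [W a]] ^ [W a]]] & [X [Y [Y [Z [W a]]] / [Z [W ( [X [Y [Z [W a]]]] )]]]]]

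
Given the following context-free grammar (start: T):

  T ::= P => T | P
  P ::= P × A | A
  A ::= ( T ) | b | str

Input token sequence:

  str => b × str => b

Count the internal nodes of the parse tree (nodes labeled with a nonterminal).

11

[T [P [A str]] => [T [P [P [A b]] × [A str]] => [T [P [A b]]]]]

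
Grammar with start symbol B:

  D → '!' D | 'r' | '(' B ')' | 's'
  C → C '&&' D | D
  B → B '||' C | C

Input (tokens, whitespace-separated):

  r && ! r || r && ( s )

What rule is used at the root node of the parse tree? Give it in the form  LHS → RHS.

B → B '||' C

[B [B [C [C [D r]] && [D ! [D r]]]] || [C [C [D r]] && [D ( [B [C [D s]]] )]]]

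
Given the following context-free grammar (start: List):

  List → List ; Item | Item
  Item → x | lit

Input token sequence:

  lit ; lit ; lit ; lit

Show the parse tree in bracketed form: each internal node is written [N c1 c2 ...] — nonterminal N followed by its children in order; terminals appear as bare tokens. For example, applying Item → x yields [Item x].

[List [List [List [List [Item lit]] ; [Item lit]] ; [Item lit]] ; [Item lit]]

List
List ; Item
List ; Item ; Item
List ; Item ; Item ; Item
Item ; Item ; Item ; Item
lit ; Item ; Item ; Item
lit ; lit ; Item ; Item
lit ; lit ; lit ; Item
lit ; lit ; lit ; lit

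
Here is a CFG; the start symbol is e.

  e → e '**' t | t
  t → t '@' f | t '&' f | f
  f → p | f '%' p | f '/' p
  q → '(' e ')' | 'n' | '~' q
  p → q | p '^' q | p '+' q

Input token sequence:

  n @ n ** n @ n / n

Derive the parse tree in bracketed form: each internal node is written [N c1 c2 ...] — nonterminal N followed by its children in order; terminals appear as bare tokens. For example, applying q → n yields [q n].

[e [e [t [t [f [p [q n]]]] @ [f [p [q n]]]]] ** [t [t [f [p [q n]]]] @ [f [f [p [q n]]] / [p [q n]]]]]

e
e ** t
t ** t
t @ f ** t
f @ f ** t
p @ f ** t
q @ f ** t
n @ f ** t
n @ p ** t
n @ q ** t
n @ n ** t
n @ n ** t @ f
n @ n ** f @ f
n @ n ** p @ f
n @ n ** q @ f
n @ n ** n @ f
n @ n ** n @ f / p
n @ n ** n @ p / p
n @ n ** n @ q / p
n @ n ** n @ n / p
n @ n ** n @ n / q
n @ n ** n @ n / n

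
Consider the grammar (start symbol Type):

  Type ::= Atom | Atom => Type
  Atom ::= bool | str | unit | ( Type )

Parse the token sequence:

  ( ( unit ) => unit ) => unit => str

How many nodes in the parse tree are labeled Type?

[Type [Atom ( [Type [Atom ( [Type [Atom unit]] )] => [Type [Atom unit]]] )] => [Type [Atom unit] => [Type [Atom str]]]]

6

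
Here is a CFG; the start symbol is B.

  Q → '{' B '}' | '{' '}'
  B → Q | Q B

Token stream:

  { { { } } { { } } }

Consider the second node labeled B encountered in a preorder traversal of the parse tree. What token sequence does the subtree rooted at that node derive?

[B [Q { [B [Q { [B [Q { }]] }] [B [Q { [B [Q { }]] }]]] }]]

{ { } } { { } }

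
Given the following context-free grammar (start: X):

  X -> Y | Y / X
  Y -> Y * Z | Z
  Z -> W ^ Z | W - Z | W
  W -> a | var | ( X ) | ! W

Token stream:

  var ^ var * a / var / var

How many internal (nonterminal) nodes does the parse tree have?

[X [Y [Y [Z [W var] ^ [Z [W var]]]] * [Z [W a]]] / [X [Y [Z [W var]]] / [X [Y [Z [W var]]]]]]

17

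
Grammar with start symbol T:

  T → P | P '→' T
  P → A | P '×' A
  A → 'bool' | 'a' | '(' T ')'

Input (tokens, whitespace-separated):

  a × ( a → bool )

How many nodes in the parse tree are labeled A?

4

[T [P [P [A a]] × [A ( [T [P [A a]] → [T [P [A bool]]]] )]]]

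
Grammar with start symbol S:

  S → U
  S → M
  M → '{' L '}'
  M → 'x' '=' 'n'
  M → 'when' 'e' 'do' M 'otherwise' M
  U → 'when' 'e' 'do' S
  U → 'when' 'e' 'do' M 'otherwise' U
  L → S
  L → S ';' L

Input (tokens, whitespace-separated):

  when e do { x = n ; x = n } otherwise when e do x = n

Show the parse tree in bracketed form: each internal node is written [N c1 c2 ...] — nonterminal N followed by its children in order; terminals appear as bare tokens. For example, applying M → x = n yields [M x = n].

[S [U when e do [M { [L [S [M x = n]] ; [L [S [M x = n]]]] }] otherwise [U when e do [S [M x = n]]]]]

S
U
when e do M otherwise U
when e do { L } otherwise U
when e do { S ; L } otherwise U
when e do { M ; L } otherwise U
when e do { x = n ; L } otherwise U
when e do { x = n ; S } otherwise U
when e do { x = n ; M } otherwise U
when e do { x = n ; x = n } otherwise U
when e do { x = n ; x = n } otherwise when e do S
when e do { x = n ; x = n } otherwise when e do M
when e do { x = n ; x = n } otherwise when e do x = n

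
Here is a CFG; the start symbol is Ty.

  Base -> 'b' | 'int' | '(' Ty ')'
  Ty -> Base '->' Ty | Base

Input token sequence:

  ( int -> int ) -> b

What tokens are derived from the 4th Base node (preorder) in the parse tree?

b

[Ty [Base ( [Ty [Base int] -> [Ty [Base int]]] )] -> [Ty [Base b]]]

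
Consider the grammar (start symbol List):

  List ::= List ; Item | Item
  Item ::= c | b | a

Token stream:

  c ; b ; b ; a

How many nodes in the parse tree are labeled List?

4

[List [List [List [List [Item c]] ; [Item b]] ; [Item b]] ; [Item a]]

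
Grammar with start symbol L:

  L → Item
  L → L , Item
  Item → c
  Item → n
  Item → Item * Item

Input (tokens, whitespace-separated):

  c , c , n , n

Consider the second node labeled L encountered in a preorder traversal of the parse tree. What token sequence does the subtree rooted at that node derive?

c , c , n

[L [L [L [L [Item c]] , [Item c]] , [Item n]] , [Item n]]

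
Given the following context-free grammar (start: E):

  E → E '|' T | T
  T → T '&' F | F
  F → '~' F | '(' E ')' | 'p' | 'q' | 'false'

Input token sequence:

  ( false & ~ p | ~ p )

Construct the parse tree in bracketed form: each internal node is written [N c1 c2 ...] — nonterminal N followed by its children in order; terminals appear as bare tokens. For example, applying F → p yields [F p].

[E [T [F ( [E [E [T [T [F false]] & [F ~ [F p]]]] | [T [F ~ [F p]]]] )]]]

E
T
F
( E )
( E | T )
( T | T )
( T & F | T )
( F & F | T )
( false & F | T )
( false & ~ F | T )
( false & ~ p | T )
( false & ~ p | F )
( false & ~ p | ~ F )
( false & ~ p | ~ p )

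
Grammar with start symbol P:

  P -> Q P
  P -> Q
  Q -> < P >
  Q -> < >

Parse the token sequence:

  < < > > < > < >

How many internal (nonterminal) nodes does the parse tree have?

8

[P [Q < [P [Q < >]] >] [P [Q < >] [P [Q < >]]]]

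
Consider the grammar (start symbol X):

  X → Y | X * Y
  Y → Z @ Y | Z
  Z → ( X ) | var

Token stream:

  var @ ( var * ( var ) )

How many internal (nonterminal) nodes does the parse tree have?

14

[X [Y [Z var] @ [Y [Z ( [X [X [Y [Z var]]] * [Y [Z ( [X [Y [Z var]]] )]]] )]]]]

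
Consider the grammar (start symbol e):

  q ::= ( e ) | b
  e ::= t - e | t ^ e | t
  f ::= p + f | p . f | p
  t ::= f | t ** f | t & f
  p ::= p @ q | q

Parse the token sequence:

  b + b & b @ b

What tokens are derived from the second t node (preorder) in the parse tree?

[e [t [t [f [p [q b]] + [f [p [q b]]]]] & [f [p [p [q b]] @ [q b]]]]]

b + b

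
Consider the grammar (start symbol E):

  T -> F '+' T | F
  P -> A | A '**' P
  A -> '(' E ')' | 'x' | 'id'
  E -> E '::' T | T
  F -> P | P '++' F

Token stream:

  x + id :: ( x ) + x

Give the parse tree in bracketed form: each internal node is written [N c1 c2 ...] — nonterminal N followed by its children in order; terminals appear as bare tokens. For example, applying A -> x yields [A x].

E
E :: T
T :: T
F + T :: T
P + T :: T
A + T :: T
x + T :: T
x + F :: T
x + P :: T
x + A :: T
x + id :: T
x + id :: F + T
x + id :: P + T
x + id :: A + T
x + id :: ( E ) + T
x + id :: ( T ) + T
x + id :: ( F ) + T
x + id :: ( P ) + T
x + id :: ( A ) + T
x + id :: ( x ) + T
x + id :: ( x ) + F
x + id :: ( x ) + P
x + id :: ( x ) + A
x + id :: ( x ) + x

[E [E [T [F [P [A x]]] + [T [F [P [A id]]]]]] :: [T [F [P [A ( [E [T [F [P [A x]]]]] )]]] + [T [F [P [A x]]]]]]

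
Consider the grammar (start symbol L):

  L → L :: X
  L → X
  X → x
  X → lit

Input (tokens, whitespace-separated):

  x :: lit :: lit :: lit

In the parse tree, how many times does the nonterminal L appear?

4

[L [L [L [L [X x]] :: [X lit]] :: [X lit]] :: [X lit]]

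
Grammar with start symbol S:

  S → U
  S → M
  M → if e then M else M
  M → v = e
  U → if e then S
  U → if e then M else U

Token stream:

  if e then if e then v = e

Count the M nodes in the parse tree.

1

[S [U if e then [S [U if e then [S [M v = e]]]]]]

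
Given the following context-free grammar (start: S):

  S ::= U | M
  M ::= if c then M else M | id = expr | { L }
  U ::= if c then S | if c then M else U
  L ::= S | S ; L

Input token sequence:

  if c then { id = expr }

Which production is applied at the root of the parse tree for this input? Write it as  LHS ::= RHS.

S ::= U

[S [U if c then [S [M { [L [S [M id = expr]]] }]]]]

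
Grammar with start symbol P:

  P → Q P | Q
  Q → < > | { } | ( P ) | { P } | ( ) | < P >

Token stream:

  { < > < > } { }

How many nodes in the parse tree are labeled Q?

4

[P [Q { [P [Q < >] [P [Q < >]]] }] [P [Q { }]]]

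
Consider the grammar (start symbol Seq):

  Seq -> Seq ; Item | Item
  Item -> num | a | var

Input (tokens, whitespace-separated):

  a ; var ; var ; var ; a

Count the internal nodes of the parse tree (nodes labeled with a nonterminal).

10

[Seq [Seq [Seq [Seq [Seq [Item a]] ; [Item var]] ; [Item var]] ; [Item var]] ; [Item a]]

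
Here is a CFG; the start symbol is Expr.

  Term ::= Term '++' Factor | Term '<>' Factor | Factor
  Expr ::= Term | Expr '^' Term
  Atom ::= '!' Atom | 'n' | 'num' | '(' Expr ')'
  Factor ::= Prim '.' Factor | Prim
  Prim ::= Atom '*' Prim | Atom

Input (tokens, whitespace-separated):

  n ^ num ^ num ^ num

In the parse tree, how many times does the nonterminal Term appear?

4

[Expr [Expr [Expr [Expr [Term [Factor [Prim [Atom n]]]]] ^ [Term [Factor [Prim [Atom num]]]]] ^ [Term [Factor [Prim [Atom num]]]]] ^ [Term [Factor [Prim [Atom num]]]]]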